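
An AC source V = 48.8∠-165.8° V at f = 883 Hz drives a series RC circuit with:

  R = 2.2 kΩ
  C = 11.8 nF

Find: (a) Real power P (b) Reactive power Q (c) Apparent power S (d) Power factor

Step 1 — Angular frequency: ω = 2π·f = 2π·883 = 5548 rad/s.
Step 2 — Component impedances:
  R: Z = R = 2200 Ω
  C: Z = 1/(jωC) = -j/(ω·C) = 0 - j1.527e+04 Ω
Step 3 — Series combination: Z_total = R + C = 2200 - j1.527e+04 Ω = 1.543e+04∠-81.8° Ω.
Step 4 — Source phasor: V = 48.8∠-165.8° V = -47.31 - j11.97 V.
Step 5 — Current: I = V / Z = 0.0003308 - j0.003145 A = 0.003162∠-84.0° A.
Step 6 — Complex power: S = V·I* = 0.022 - j0.1527 VA.
Step 7 — Real power: P = Re(S) = 0.022 W.
Step 8 — Reactive power: Q = Im(S) = -0.1527 VAR.
Step 9 — Apparent power: |S| = 0.1543 VA.
Step 10 — Power factor: PF = P/|S| = 0.1426 (leading).

(a) P = 0.022 W  (b) Q = -0.1527 VAR  (c) S = 0.1543 VA  (d) PF = 0.1426 (leading)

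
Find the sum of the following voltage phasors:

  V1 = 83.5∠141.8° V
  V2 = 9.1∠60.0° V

Step 1 — Convert each phasor to rectangular form:
  V1 = 83.5·(cos(141.8°) + j·sin(141.8°)) = -65.62 + j51.64 V
  V2 = 9.1·(cos(60.0°) + j·sin(60.0°)) = 4.55 + j7.881 V
Step 2 — Sum components: V_total = -61.07 + j59.52 V.
Step 3 — Convert to polar: |V_total| = 85.27 V, ∠V_total = 135.7°.

V_total = 85.27∠135.7° V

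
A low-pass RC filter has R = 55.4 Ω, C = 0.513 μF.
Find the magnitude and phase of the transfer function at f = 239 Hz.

Step 1 — Angular frequency: ω = 2π·239 = 1502 rad/s.
Step 2 — Transfer function: H(jω) = 1/(1 + jωRC).
Step 3 — Denominator: 1 + jωRC = 1 + j·1502·55.4·5.13e-07 = 1 + j0.04268.
Step 4 — H = 0.9982 - j0.0426.
Step 5 — Magnitude: |H| = 0.9991 (-0.0 dB); phase: φ = -2.4°.

|H| = 0.9991 (-0.0 dB), φ = -2.4°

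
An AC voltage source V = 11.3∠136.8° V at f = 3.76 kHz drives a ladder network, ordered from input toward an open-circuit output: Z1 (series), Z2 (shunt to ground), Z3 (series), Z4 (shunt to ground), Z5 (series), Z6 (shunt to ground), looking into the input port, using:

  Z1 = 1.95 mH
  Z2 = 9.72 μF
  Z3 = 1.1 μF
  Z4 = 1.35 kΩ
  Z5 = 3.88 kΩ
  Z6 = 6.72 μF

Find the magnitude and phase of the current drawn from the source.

Step 1 — Angular frequency: ω = 2π·f = 2π·3760 = 2.362e+04 rad/s.
Step 2 — Component impedances:
  Z1: Z = jωL = j·2.362e+04·0.00195 = 0 + j46.07 Ω
  Z2: Z = 1/(jωC) = -j/(ω·C) = 0 - j4.355 Ω
  Z3: Z = 1/(jωC) = -j/(ω·C) = 0 - j38.48 Ω
  Z4: Z = R = 1350 Ω
  Z5: Z = R = 3880 Ω
  Z6: Z = 1/(jωC) = -j/(ω·C) = 0 - j6.299 Ω
Step 3 — Ladder network (open output): work backward from the far end, alternating series and parallel combinations. Z_in = 0.0189 + j41.71 Ω = 41.71∠90.0° Ω.
Step 4 — Source phasor: V = 11.3∠136.8° V = -8.237 + j7.735 V.
Step 5 — Ohm's law: I = V / Z_total = (-8.237 + j7.735) / (0.0189 + j41.71) = 0.1853 + j0.1976 A.
Step 6 — Convert to polar: |I| = 0.2709 A, ∠I = 46.8°.

I = 0.2709∠46.8° A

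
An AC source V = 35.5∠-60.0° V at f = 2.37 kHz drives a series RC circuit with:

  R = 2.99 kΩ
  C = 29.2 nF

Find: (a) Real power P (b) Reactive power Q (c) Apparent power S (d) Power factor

Step 1 — Angular frequency: ω = 2π·f = 2π·2370 = 1.489e+04 rad/s.
Step 2 — Component impedances:
  R: Z = R = 2990 Ω
  C: Z = 1/(jωC) = -j/(ω·C) = 0 - j2300 Ω
Step 3 — Series combination: Z_total = R + C = 2990 - j2300 Ω = 3772∠-37.6° Ω.
Step 4 — Source phasor: V = 35.5∠-60.0° V = 17.75 - j30.74 V.
Step 5 — Current: I = V / Z = 0.008699 - j0.003591 A = 0.009411∠-22.4° A.
Step 6 — Complex power: S = V·I* = 0.2648 - j0.2037 VA.
Step 7 — Real power: P = Re(S) = 0.2648 W.
Step 8 — Reactive power: Q = Im(S) = -0.2037 VAR.
Step 9 — Apparent power: |S| = 0.3341 VA.
Step 10 — Power factor: PF = P/|S| = 0.7927 (leading).

(a) P = 0.2648 W  (b) Q = -0.2037 VAR  (c) S = 0.3341 VA  (d) PF = 0.7927 (leading)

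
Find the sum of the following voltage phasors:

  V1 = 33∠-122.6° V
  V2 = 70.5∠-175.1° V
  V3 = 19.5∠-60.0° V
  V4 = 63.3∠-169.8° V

Step 1 — Convert each phasor to rectangular form:
  V1 = 33·(cos(-122.6°) + j·sin(-122.6°)) = -17.78 - j27.8 V
  V2 = 70.5·(cos(-175.1°) + j·sin(-175.1°)) = -70.24 - j6.022 V
  V3 = 19.5·(cos(-60.0°) + j·sin(-60.0°)) = 9.75 - j16.89 V
  V4 = 63.3·(cos(-169.8°) + j·sin(-169.8°)) = -62.3 - j11.21 V
Step 2 — Sum components: V_total = -140.6 - j61.92 V.
Step 3 — Convert to polar: |V_total| = 153.6 V, ∠V_total = -156.2°.

V_total = 153.6∠-156.2° V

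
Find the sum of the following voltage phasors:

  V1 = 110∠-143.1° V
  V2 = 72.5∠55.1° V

Step 1 — Convert each phasor to rectangular form:
  V1 = 110·(cos(-143.1°) + j·sin(-143.1°)) = -87.97 - j66.05 V
  V2 = 72.5·(cos(55.1°) + j·sin(55.1°)) = 41.48 + j59.46 V
Step 2 — Sum components: V_total = -46.48 - j6.585 V.
Step 3 — Convert to polar: |V_total| = 46.95 V, ∠V_total = -171.9°.

V_total = 46.95∠-171.9° V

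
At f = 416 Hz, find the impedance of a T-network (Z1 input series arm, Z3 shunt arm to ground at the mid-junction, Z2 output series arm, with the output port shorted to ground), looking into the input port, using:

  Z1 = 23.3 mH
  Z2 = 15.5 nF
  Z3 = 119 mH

Step 1 — Angular frequency: ω = 2π·f = 2π·416 = 2614 rad/s.
Step 2 — Component impedances:
  Z1: Z = jωL = j·2614·0.0233 = 0 + j60.9 Ω
  Z2: Z = 1/(jωC) = -j/(ω·C) = 0 - j2.468e+04 Ω
  Z3: Z = jωL = j·2614·0.119 = 0 + j311 Ω
Step 3 — With the output port shorted to ground, the output series arm Z2 runs from the junction to ground; the shunt arm Z3 also runs from the junction to ground. They appear in parallel: Z3 || Z2 = 0 + j315 Ω.
Step 4 — Series with input arm Z1: Z_in = Z1 + (Z3 || Z2) = 0 + j375.9 Ω = 375.9∠90.0° Ω.

Z = 0 + j375.9 Ω = 375.9∠90.0° Ω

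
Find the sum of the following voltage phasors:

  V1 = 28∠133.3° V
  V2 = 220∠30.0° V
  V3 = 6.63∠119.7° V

Step 1 — Convert each phasor to rectangular form:
  V1 = 28·(cos(133.3°) + j·sin(133.3°)) = -19.2 + j20.38 V
  V2 = 220·(cos(30.0°) + j·sin(30.0°)) = 190.5 + j110 V
  V3 = 6.63·(cos(119.7°) + j·sin(119.7°)) = -3.285 + j5.759 V
Step 2 — Sum components: V_total = 168 + j136.1 V.
Step 3 — Convert to polar: |V_total| = 216.3 V, ∠V_total = 39.0°.

V_total = 216.3∠39.0° V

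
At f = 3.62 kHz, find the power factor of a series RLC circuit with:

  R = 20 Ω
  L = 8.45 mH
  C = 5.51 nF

Step 1 — Angular frequency: ω = 2π·f = 2π·3620 = 2.275e+04 rad/s.
Step 2 — Component impedances:
  R: Z = R = 20 Ω
  L: Z = jωL = j·2.275e+04·0.00845 = 0 + j192.2 Ω
  C: Z = 1/(jωC) = -j/(ω·C) = 0 - j7979 Ω
Step 3 — Series combination: Z_total = R + L + C = 20 - j7787 Ω = 7787∠-89.9° Ω.
Step 4 — Power factor: PF = cos(φ) = Re(Z)/|Z| = 20/7787 = 0.002568.
Step 5 — Type: Im(Z) = -7787 ⇒ leading (phase φ = -89.9°).

PF = 0.002568 (leading, φ = -89.9°)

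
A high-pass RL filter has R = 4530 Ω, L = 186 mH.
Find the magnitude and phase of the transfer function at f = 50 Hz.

Step 1 — Angular frequency: ω = 2π·50 = 314.2 rad/s.
Step 2 — Transfer function: H(jω) = jωL/(R + jωL).
Step 3 — Numerator jωL = j·58.43; denominator R + jωL = 4530 + j58.43.
Step 4 — H = 0.0001664 + j0.0129.
Step 5 — Magnitude: |H| = 0.0129 (-37.8 dB); phase: φ = 89.3°.

|H| = 0.0129 (-37.8 dB), φ = 89.3°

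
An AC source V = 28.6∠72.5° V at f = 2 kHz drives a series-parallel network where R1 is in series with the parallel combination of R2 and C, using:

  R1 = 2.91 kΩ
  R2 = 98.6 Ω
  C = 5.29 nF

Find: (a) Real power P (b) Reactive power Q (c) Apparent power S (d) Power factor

Step 1 — Angular frequency: ω = 2π·f = 2π·2000 = 1.257e+04 rad/s.
Step 2 — Component impedances:
  R1: Z = R = 2910 Ω
  R2: Z = R = 98.6 Ω
  C: Z = 1/(jωC) = -j/(ω·C) = 0 - j1.504e+04 Ω
Step 3 — Parallel branch: R2 || C = 1/(1/R2 + 1/C) = 98.6 - j0.6463 Ω.
Step 4 — Series with R1: Z_total = R1 + (R2 || C) = 3009 - j0.6463 Ω = 3009∠-0.0° Ω.
Step 5 — Source phasor: V = 28.6∠72.5° V = 8.6 + j27.28 V.
Step 6 — Current: I = V / Z = 0.002857 + j0.009067 A = 0.009506∠72.5° A.
Step 7 — Complex power: S = V·I* = 0.2719 - j5.84e-05 VA.
Step 8 — Real power: P = Re(S) = 0.2719 W.
Step 9 — Reactive power: Q = Im(S) = -5.84e-05 VAR.
Step 10 — Apparent power: |S| = 0.2719 VA.
Step 11 — Power factor: PF = P/|S| = 1 (leading).

(a) P = 0.2719 W  (b) Q = -5.84e-05 VAR  (c) S = 0.2719 VA  (d) PF = 1 (leading)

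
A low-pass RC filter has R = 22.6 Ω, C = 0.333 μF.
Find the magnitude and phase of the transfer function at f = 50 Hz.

Step 1 — Angular frequency: ω = 2π·50 = 314.2 rad/s.
Step 2 — Transfer function: H(jω) = 1/(1 + jωRC).
Step 3 — Denominator: 1 + jωRC = 1 + j·314.2·22.6·3.33e-07 = 1 + j0.002364.
Step 4 — H = 1 - j0.002364.
Step 5 — Magnitude: |H| = 1 (-0.0 dB); phase: φ = -0.1°.

|H| = 1 (-0.0 dB), φ = -0.1°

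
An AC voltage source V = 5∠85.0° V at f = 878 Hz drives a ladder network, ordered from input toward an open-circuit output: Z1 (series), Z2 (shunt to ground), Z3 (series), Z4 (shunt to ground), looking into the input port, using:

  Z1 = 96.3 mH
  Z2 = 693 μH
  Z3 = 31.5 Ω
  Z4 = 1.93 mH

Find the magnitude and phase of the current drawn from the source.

Step 1 — Angular frequency: ω = 2π·f = 2π·878 = 5517 rad/s.
Step 2 — Component impedances:
  Z1: Z = jωL = j·5517·0.0963 = 0 + j531.3 Ω
  Z2: Z = jωL = j·5517·0.000693 = 0 + j3.823 Ω
  Z3: Z = R = 31.5 Ω
  Z4: Z = jωL = j·5517·0.00193 = 0 + j10.65 Ω
Step 3 — Ladder network (open output): work backward from the far end, alternating series and parallel combinations. Z_in = 0.3831 + j534.9 Ω = 534.9∠90.0° Ω.
Step 4 — Source phasor: V = 5∠85.0° V = 0.4358 + j4.981 V.
Step 5 — Ohm's law: I = V / Z_total = (0.4358 + j4.981) / (0.3831 + j534.9) = 0.009313 - j0.000808 A.
Step 6 — Convert to polar: |I| = 0.009348 A, ∠I = -5.0°.

I = 0.009348∠-5.0° A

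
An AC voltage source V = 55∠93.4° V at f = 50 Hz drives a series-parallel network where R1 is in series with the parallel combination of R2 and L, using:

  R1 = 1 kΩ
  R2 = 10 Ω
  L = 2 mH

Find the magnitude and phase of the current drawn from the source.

Step 1 — Angular frequency: ω = 2π·f = 2π·50 = 314.2 rad/s.
Step 2 — Component impedances:
  R1: Z = R = 1000 Ω
  R2: Z = R = 10 Ω
  L: Z = jωL = j·314.2·0.002 = 0 + j0.6283 Ω
Step 3 — Parallel branch: R2 || L = 1/(1/R2 + 1/L) = 0.03932 + j0.6258 Ω.
Step 4 — Series with R1: Z_total = R1 + (R2 || L) = 1000 + j0.6258 Ω = 1000∠0.0° Ω.
Step 5 — Source phasor: V = 55∠93.4° V = -3.262 + j54.9 V.
Step 6 — Ohm's law: I = V / Z_total = (-3.262 + j54.9) / (1000 + j0.6258) = -0.003227 + j0.0549 A.
Step 7 — Convert to polar: |I| = 0.055 A, ∠I = 93.4°.

I = 0.055∠93.4° A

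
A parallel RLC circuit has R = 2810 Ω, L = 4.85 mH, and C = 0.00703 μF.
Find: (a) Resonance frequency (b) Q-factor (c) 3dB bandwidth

Step 1 — Resonance: ω₀ = 1/√(LC) = 1/√(0.00485·7.03e-09) = 1.713e+05 rad/s.
Step 2 — f₀ = ω₀/(2π) = 2.726e+04 Hz.
Step 3 — Parallel Q: Q = R/(ω₀L) = 2810/(1.713e+05·0.00485) = 3.383.
Step 4 — Bandwidth: Δω = ω₀/Q = 5.062e+04 rad/s; BW = Δω/(2π) = 8057 Hz.

(a) f₀ = 2.726e+04 Hz  (b) Q = 3.383  (c) BW = 8057 Hz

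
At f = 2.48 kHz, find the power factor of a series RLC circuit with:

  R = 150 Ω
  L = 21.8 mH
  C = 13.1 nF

Step 1 — Angular frequency: ω = 2π·f = 2π·2480 = 1.558e+04 rad/s.
Step 2 — Component impedances:
  R: Z = R = 150 Ω
  L: Z = jωL = j·1.558e+04·0.0218 = 0 + j339.7 Ω
  C: Z = 1/(jωC) = -j/(ω·C) = 0 - j4899 Ω
Step 3 — Series combination: Z_total = R + L + C = 150 - j4559 Ω = 4562∠-88.1° Ω.
Step 4 — Power factor: PF = cos(φ) = Re(Z)/|Z| = 150/4562 = 0.03288.
Step 5 — Type: Im(Z) = -4559 ⇒ leading (phase φ = -88.1°).

PF = 0.03288 (leading, φ = -88.1°)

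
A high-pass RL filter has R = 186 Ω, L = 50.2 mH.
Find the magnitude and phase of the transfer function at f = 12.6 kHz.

Step 1 — Angular frequency: ω = 2π·1.26e+04 = 7.917e+04 rad/s.
Step 2 — Transfer function: H(jω) = jωL/(R + jωL).
Step 3 — Numerator jωL = j·3974; denominator R + jωL = 186 + j3974.
Step 4 — H = 0.9978 + j0.0467.
Step 5 — Magnitude: |H| = 0.9989 (-0.0 dB); phase: φ = 2.7°.

|H| = 0.9989 (-0.0 dB), φ = 2.7°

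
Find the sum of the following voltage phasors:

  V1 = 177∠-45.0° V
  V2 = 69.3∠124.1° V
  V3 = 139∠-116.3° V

Step 1 — Convert each phasor to rectangular form:
  V1 = 177·(cos(-45.0°) + j·sin(-45.0°)) = 125.2 - j125.2 V
  V2 = 69.3·(cos(124.1°) + j·sin(124.1°)) = -38.85 + j57.38 V
  V3 = 139·(cos(-116.3°) + j·sin(-116.3°)) = -61.59 - j124.6 V
Step 2 — Sum components: V_total = 24.72 - j192.4 V.
Step 3 — Convert to polar: |V_total| = 194 V, ∠V_total = -82.7°.

V_total = 194∠-82.7° V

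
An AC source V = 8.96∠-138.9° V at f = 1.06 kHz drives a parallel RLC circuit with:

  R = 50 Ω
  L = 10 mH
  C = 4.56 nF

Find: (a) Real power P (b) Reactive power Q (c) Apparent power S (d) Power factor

Step 1 — Angular frequency: ω = 2π·f = 2π·1060 = 6660 rad/s.
Step 2 — Component impedances:
  R: Z = R = 50 Ω
  L: Z = jωL = j·6660·0.01 = 0 + j66.6 Ω
  C: Z = 1/(jωC) = -j/(ω·C) = 0 - j3.293e+04 Ω
Step 3 — Parallel combination: 1/Z_total = 1/R + 1/L + 1/C; Z_total = 32.02 + j23.99 Ω = 40.02∠36.8° Ω.
Step 4 — Source phasor: V = 8.96∠-138.9° V = -6.752 - j5.89 V.
Step 5 — Current: I = V / Z = -0.2233 - j0.01663 A = 0.2239∠-175.7° A.
Step 6 — Complex power: S = V·I* = 1.606 + j1.203 VA.
Step 7 — Real power: P = Re(S) = 1.606 W.
Step 8 — Reactive power: Q = Im(S) = 1.203 VAR.
Step 9 — Apparent power: |S| = 2.006 VA.
Step 10 — Power factor: PF = P/|S| = 0.8003 (lagging).

(a) P = 1.606 W  (b) Q = 1.203 VAR  (c) S = 2.006 VA  (d) PF = 0.8003 (lagging)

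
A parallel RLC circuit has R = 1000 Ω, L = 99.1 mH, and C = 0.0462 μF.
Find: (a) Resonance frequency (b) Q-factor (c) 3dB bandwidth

Step 1 — Resonance: ω₀ = 1/√(LC) = 1/√(0.0991·4.62e-08) = 1.478e+04 rad/s.
Step 2 — f₀ = ω₀/(2π) = 2352 Hz.
Step 3 — Parallel Q: Q = R/(ω₀L) = 1000/(1.478e+04·0.0991) = 0.6828.
Step 4 — Bandwidth: Δω = ω₀/Q = 2.165e+04 rad/s; BW = Δω/(2π) = 3445 Hz.

(a) f₀ = 2352 Hz  (b) Q = 0.6828  (c) BW = 3445 Hz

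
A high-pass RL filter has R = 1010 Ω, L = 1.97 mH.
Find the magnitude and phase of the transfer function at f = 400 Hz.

Step 1 — Angular frequency: ω = 2π·400 = 2513 rad/s.
Step 2 — Transfer function: H(jω) = jωL/(R + jωL).
Step 3 — Numerator jωL = j·4.951; denominator R + jωL = 1010 + j4.951.
Step 4 — H = 2.403e-05 + j0.004902.
Step 5 — Magnitude: |H| = 0.004902 (-46.2 dB); phase: φ = 89.7°.

|H| = 0.004902 (-46.2 dB), φ = 89.7°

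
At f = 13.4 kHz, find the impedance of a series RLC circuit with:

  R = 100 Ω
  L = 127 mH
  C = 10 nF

Step 1 — Angular frequency: ω = 2π·f = 2π·1.34e+04 = 8.419e+04 rad/s.
Step 2 — Component impedances:
  R: Z = R = 100 Ω
  L: Z = jωL = j·8.419e+04·0.127 = 0 + j1.069e+04 Ω
  C: Z = 1/(jωC) = -j/(ω·C) = 0 - j1188 Ω
Step 3 — Series combination: Z_total = R + L + C = 100 + j9505 Ω = 9506∠89.4° Ω.

Z = 100 + j9505 Ω = 9506∠89.4° Ω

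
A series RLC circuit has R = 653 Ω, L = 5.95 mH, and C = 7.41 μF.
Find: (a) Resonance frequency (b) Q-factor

Step 1 — Resonance condition Im(Z)=0 gives ω₀ = 1/√(LC).
Step 2 — ω₀ = 1/√(0.00595·7.41e-06) = 4762 rad/s.
Step 3 — f₀ = ω₀/(2π) = 758 Hz.
Step 4 — Series Q: Q = ω₀L/R = 4762·0.00595/653 = 0.04339.

(a) f₀ = 758 Hz  (b) Q = 0.04339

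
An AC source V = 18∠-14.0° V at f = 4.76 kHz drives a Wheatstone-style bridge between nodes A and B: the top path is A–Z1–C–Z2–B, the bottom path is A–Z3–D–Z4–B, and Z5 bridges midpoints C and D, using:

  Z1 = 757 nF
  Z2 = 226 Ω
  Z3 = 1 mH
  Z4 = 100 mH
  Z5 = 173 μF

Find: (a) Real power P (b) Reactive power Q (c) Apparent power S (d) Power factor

Step 1 — Angular frequency: ω = 2π·f = 2π·4760 = 2.991e+04 rad/s.
Step 2 — Component impedances:
  Z1: Z = 1/(jωC) = -j/(ω·C) = 0 - j44.17 Ω
  Z2: Z = R = 226 Ω
  Z3: Z = jωL = j·2.991e+04·0.001 = 0 + j29.91 Ω
  Z4: Z = jωL = j·2.991e+04·0.1 = 0 + j2991 Ω
  Z5: Z = 1/(jωC) = -j/(ω·C) = 0 - j0.1933 Ω
Step 3 — Bridge requires nodal analysis (the Z5 bridge couples midpoints C and D, so the two paths cannot be reduced to a simple series/parallel combination). Setting node B to ground and injecting 1 A at node A, the 3-node admittance system at A, C, D solves to V_A = Z_AB = 224.8 + j107.8 Ω = 249.3∠25.6° Ω.
Step 4 — Source phasor: V = 18∠-14.0° V = 17.47 - j4.355 V.
Step 5 — Current: I = V / Z = 0.05562 - j0.04604 A = 0.0722∠-39.6° A.
Step 6 — Complex power: S = V·I* = 1.172 + j0.5619 VA.
Step 7 — Real power: P = Re(S) = 1.172 W.
Step 8 — Reactive power: Q = Im(S) = 0.5619 VAR.
Step 9 — Apparent power: |S| = 1.3 VA.
Step 10 — Power factor: PF = P/|S| = 0.9017 (lagging).

(a) P = 1.172 W  (b) Q = 0.5619 VAR  (c) S = 1.3 VA  (d) PF = 0.9017 (lagging)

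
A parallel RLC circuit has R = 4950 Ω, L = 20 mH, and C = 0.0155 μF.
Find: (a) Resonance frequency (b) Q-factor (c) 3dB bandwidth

Step 1 — Resonance: ω₀ = 1/√(LC) = 1/√(0.02·1.55e-08) = 5.68e+04 rad/s.
Step 2 — f₀ = ω₀/(2π) = 9039 Hz.
Step 3 — Parallel Q: Q = R/(ω₀L) = 4950/(5.68e+04·0.02) = 4.358.
Step 4 — Bandwidth: Δω = ω₀/Q = 1.303e+04 rad/s; BW = Δω/(2π) = 2074 Hz.

(a) f₀ = 9039 Hz  (b) Q = 4.358  (c) BW = 2074 Hz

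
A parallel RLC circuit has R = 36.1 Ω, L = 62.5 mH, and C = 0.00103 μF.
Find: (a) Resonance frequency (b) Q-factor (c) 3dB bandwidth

Step 1 — Resonance: ω₀ = 1/√(LC) = 1/√(0.0625·1.03e-09) = 1.246e+05 rad/s.
Step 2 — f₀ = ω₀/(2π) = 1.984e+04 Hz.
Step 3 — Parallel Q: Q = R/(ω₀L) = 36.1/(1.246e+05·0.0625) = 0.004634.
Step 4 — Bandwidth: Δω = ω₀/Q = 2.689e+07 rad/s; BW = Δω/(2π) = 4.28e+06 Hz.

(a) f₀ = 1.984e+04 Hz  (b) Q = 0.004634  (c) BW = 4.28e+06 Hz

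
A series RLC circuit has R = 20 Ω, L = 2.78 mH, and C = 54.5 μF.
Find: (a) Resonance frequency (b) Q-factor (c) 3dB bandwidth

Step 1 — Resonance condition Im(Z)=0 gives ω₀ = 1/√(LC).
Step 2 — ω₀ = 1/√(0.00278·5.45e-05) = 2569 rad/s.
Step 3 — f₀ = ω₀/(2π) = 408.9 Hz.
Step 4 — Series Q: Q = ω₀L/R = 2569·0.00278/20 = 0.3571.
Step 5 — 3dB bandwidth: Δω = ω₀/Q = 7194 rad/s; BW = Δω/(2π) = 1145 Hz.

(a) f₀ = 408.9 Hz  (b) Q = 0.3571  (c) BW = 1145 Hz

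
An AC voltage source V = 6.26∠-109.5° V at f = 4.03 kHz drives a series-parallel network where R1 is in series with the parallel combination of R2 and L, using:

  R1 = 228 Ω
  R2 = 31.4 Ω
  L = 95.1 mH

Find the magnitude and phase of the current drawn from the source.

Step 1 — Angular frequency: ω = 2π·f = 2π·4030 = 2.532e+04 rad/s.
Step 2 — Component impedances:
  R1: Z = R = 228 Ω
  R2: Z = R = 31.4 Ω
  L: Z = jωL = j·2.532e+04·0.0951 = 0 + j2408 Ω
Step 3 — Parallel branch: R2 || L = 1/(1/R2 + 1/L) = 31.39 + j0.4094 Ω.
Step 4 — Series with R1: Z_total = R1 + (R2 || L) = 259.4 + j0.4094 Ω = 259.4∠0.1° Ω.
Step 5 — Source phasor: V = 6.26∠-109.5° V = -2.09 - j5.901 V.
Step 6 — Ohm's law: I = V / Z_total = (-2.09 - j5.901) / (259.4 + j0.4094) = -0.008092 - j0.02274 A.
Step 7 — Convert to polar: |I| = 0.02413 A, ∠I = -109.6°.

I = 0.02413∠-109.6° A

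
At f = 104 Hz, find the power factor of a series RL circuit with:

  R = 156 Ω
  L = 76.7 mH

Step 1 — Angular frequency: ω = 2π·f = 2π·104 = 653.5 rad/s.
Step 2 — Component impedances:
  R: Z = R = 156 Ω
  L: Z = jωL = j·653.5·0.0767 = 0 + j50.12 Ω
Step 3 — Series combination: Z_total = R + L = 156 + j50.12 Ω = 163.9∠17.8° Ω.
Step 4 — Power factor: PF = cos(φ) = Re(Z)/|Z| = 156/163.85 = 0.9521.
Step 5 — Type: Im(Z) = 50.12 ⇒ lagging (phase φ = 17.8°).

PF = 0.9521 (lagging, φ = 17.8°)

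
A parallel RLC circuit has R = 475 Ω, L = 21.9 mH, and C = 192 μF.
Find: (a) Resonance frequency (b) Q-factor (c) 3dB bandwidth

Step 1 — Resonance: ω₀ = 1/√(LC) = 1/√(0.0219·0.000192) = 487.7 rad/s.
Step 2 — f₀ = ω₀/(2π) = 77.62 Hz.
Step 3 — Parallel Q: Q = R/(ω₀L) = 475/(487.7·0.0219) = 44.48.
Step 4 — Bandwidth: Δω = ω₀/Q = 10.96 rad/s; BW = Δω/(2π) = 1.745 Hz.

(a) f₀ = 77.62 Hz  (b) Q = 44.48  (c) BW = 1.745 Hz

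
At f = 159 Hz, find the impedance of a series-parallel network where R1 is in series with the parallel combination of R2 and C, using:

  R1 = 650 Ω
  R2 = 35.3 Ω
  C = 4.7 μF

Step 1 — Angular frequency: ω = 2π·f = 2π·159 = 999 rad/s.
Step 2 — Component impedances:
  R1: Z = R = 650 Ω
  R2: Z = R = 35.3 Ω
  C: Z = 1/(jωC) = -j/(ω·C) = 0 - j213 Ω
Step 3 — Parallel branch: R2 || C = 1/(1/R2 + 1/C) = 34.36 - j5.694 Ω.
Step 4 — Series with R1: Z_total = R1 + (R2 || C) = 684.4 - j5.694 Ω = 684.4∠-0.5° Ω.

Z = 684.4 - j5.694 Ω = 684.4∠-0.5° Ω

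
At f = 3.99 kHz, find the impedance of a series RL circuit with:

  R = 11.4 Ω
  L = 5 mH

Step 1 — Angular frequency: ω = 2π·f = 2π·3990 = 2.507e+04 rad/s.
Step 2 — Component impedances:
  R: Z = R = 11.4 Ω
  L: Z = jωL = j·2.507e+04·0.005 = 0 + j125.3 Ω
Step 3 — Series combination: Z_total = R + L = 11.4 + j125.3 Ω = 125.9∠84.8° Ω.

Z = 11.4 + j125.3 Ω = 125.9∠84.8° Ω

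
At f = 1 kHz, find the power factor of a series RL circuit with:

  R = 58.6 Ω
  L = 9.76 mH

Step 1 — Angular frequency: ω = 2π·f = 2π·1000 = 6283 rad/s.
Step 2 — Component impedances:
  R: Z = R = 58.6 Ω
  L: Z = jωL = j·6283·0.00976 = 0 + j61.32 Ω
Step 3 — Series combination: Z_total = R + L = 58.6 + j61.32 Ω = 84.82∠46.3° Ω.
Step 4 — Power factor: PF = cos(φ) = Re(Z)/|Z| = 58.6/84.82 = 0.6909.
Step 5 — Type: Im(Z) = 61.32 ⇒ lagging (phase φ = 46.3°).

PF = 0.6909 (lagging, φ = 46.3°)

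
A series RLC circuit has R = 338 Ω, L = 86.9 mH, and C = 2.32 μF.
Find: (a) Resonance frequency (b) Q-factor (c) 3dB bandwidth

Step 1 — Resonance condition Im(Z)=0 gives ω₀ = 1/√(LC).
Step 2 — ω₀ = 1/√(0.0869·2.32e-06) = 2227 rad/s.
Step 3 — f₀ = ω₀/(2π) = 354.5 Hz.
Step 4 — Series Q: Q = ω₀L/R = 2227·0.0869/338 = 0.5726.
Step 5 — 3dB bandwidth: Δω = ω₀/Q = 3890 rad/s; BW = Δω/(2π) = 619 Hz.

(a) f₀ = 354.5 Hz  (b) Q = 0.5726  (c) BW = 619 Hz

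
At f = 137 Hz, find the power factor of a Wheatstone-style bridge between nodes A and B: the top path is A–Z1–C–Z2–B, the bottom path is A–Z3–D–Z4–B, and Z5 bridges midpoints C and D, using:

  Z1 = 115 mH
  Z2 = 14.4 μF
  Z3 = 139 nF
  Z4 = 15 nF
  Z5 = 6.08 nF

Step 1 — Angular frequency: ω = 2π·f = 2π·137 = 860.8 rad/s.
Step 2 — Component impedances:
  Z1: Z = jωL = j·860.8·0.115 = 0 + j98.99 Ω
  Z2: Z = 1/(jωC) = -j/(ω·C) = 0 - j80.67 Ω
  Z3: Z = 1/(jωC) = -j/(ω·C) = 0 - j8358 Ω
  Z4: Z = 1/(jωC) = -j/(ω·C) = 0 - j7.745e+04 Ω
  Z5: Z = 1/(jωC) = -j/(ω·C) = 0 - j1.911e+05 Ω
Step 3 — Bridge requires nodal analysis (the Z5 bridge couples midpoints C and D, so the two paths cannot be reduced to a simple series/parallel combination). Setting node B to ground and injecting 1 A at node A, the 3-node admittance system at A, C, D solves to V_A = Z_AB = 0 + j18.37 Ω = 18.37∠90.0° Ω.
Step 4 — Power factor: PF = cos(φ) = Re(Z)/|Z| = 0/18.37 = 0.
Step 5 — Type: Im(Z) = 18.37 ⇒ lagging (phase φ = 90.0°).

PF = 0 (lagging, φ = 90.0°)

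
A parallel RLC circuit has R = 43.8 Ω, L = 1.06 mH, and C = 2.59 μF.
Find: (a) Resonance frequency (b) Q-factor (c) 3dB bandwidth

Step 1 — Resonance: ω₀ = 1/√(LC) = 1/√(0.00106·2.59e-06) = 1.909e+04 rad/s.
Step 2 — f₀ = ω₀/(2π) = 3038 Hz.
Step 3 — Parallel Q: Q = R/(ω₀L) = 43.8/(1.909e+04·0.00106) = 2.165.
Step 4 — Bandwidth: Δω = ω₀/Q = 8815 rad/s; BW = Δω/(2π) = 1403 Hz.

(a) f₀ = 3038 Hz  (b) Q = 2.165  (c) BW = 1403 Hz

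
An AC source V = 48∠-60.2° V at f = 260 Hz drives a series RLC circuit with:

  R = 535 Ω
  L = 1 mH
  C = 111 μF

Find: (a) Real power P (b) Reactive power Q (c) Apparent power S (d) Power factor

Step 1 — Angular frequency: ω = 2π·f = 2π·260 = 1634 rad/s.
Step 2 — Component impedances:
  R: Z = R = 535 Ω
  L: Z = jωL = j·1634·0.001 = 0 + j1.634 Ω
  C: Z = 1/(jωC) = -j/(ω·C) = 0 - j5.515 Ω
Step 3 — Series combination: Z_total = R + L + C = 535 - j3.881 Ω = 535∠-0.4° Ω.
Step 4 — Source phasor: V = 48∠-60.2° V = 23.85 - j41.65 V.
Step 5 — Current: I = V / Z = 0.04515 - j0.07753 A = 0.08972∠-59.8° A.
Step 6 — Complex power: S = V·I* = 4.306 - j0.03124 VA.
Step 7 — Real power: P = Re(S) = 4.306 W.
Step 8 — Reactive power: Q = Im(S) = -0.03124 VAR.
Step 9 — Apparent power: |S| = 4.306 VA.
Step 10 — Power factor: PF = P/|S| = 1 (leading).

(a) P = 4.306 W  (b) Q = -0.03124 VAR  (c) S = 4.306 VA  (d) PF = 1 (leading)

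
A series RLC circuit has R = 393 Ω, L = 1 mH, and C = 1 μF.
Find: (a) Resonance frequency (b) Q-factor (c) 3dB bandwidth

Step 1 — Resonance: ω₀ = 1/√(LC) = 1/√(0.001·1e-06) = 3.162e+04 rad/s.
Step 2 — f₀ = ω₀/(2π) = 5033 Hz.
Step 3 — Series Q: Q = ω₀L/R = 3.162e+04·0.001/393 = 0.08047.
Step 4 — Bandwidth: Δω = ω₀/Q = 3.93e+05 rad/s; BW = Δω/(2π) = 6.255e+04 Hz.

(a) f₀ = 5033 Hz  (b) Q = 0.08047  (c) BW = 6.255e+04 Hz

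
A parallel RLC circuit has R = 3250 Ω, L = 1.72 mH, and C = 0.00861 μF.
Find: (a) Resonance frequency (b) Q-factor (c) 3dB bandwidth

Step 1 — Resonance: ω₀ = 1/√(LC) = 1/√(0.00172·8.61e-09) = 2.599e+05 rad/s.
Step 2 — f₀ = ω₀/(2π) = 4.136e+04 Hz.
Step 3 — Parallel Q: Q = R/(ω₀L) = 3250/(2.599e+05·0.00172) = 7.271.
Step 4 — Bandwidth: Δω = ω₀/Q = 3.574e+04 rad/s; BW = Δω/(2π) = 5688 Hz.

(a) f₀ = 4.136e+04 Hz  (b) Q = 7.271  (c) BW = 5688 Hz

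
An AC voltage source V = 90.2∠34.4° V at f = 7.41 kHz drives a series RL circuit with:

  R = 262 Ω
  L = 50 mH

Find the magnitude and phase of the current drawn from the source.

Step 1 — Angular frequency: ω = 2π·f = 2π·7410 = 4.656e+04 rad/s.
Step 2 — Component impedances:
  R: Z = R = 262 Ω
  L: Z = jωL = j·4.656e+04·0.05 = 0 + j2328 Ω
Step 3 — Series combination: Z_total = R + L = 262 + j2328 Ω = 2343∠83.6° Ω.
Step 4 — Source phasor: V = 90.2∠34.4° V = 74.43 + j50.96 V.
Step 5 — Ohm's law: I = V / Z_total = (74.43 + j50.96) / (262 + j2328) = 0.02517 - j0.02914 A.
Step 6 — Convert to polar: |I| = 0.0385 A, ∠I = -49.2°.

I = 0.0385∠-49.2° A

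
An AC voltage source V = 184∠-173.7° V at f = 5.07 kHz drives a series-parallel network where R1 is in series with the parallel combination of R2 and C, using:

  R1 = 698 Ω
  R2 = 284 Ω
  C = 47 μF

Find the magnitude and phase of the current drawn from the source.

Step 1 — Angular frequency: ω = 2π·f = 2π·5070 = 3.186e+04 rad/s.
Step 2 — Component impedances:
  R1: Z = R = 698 Ω
  R2: Z = R = 284 Ω
  C: Z = 1/(jωC) = -j/(ω·C) = 0 - j0.6679 Ω
Step 3 — Parallel branch: R2 || C = 1/(1/R2 + 1/C) = 0.001571 - j0.6679 Ω.
Step 4 — Series with R1: Z_total = R1 + (R2 || C) = 698 - j0.6679 Ω = 698∠-0.1° Ω.
Step 5 — Source phasor: V = 184∠-173.7° V = -182.9 - j20.19 V.
Step 6 — Ohm's law: I = V / Z_total = (-182.9 - j20.19) / (698 - j0.6679) = -0.262 - j0.02918 A.
Step 7 — Convert to polar: |I| = 0.2636 A, ∠I = -173.6°.

I = 0.2636∠-173.6° A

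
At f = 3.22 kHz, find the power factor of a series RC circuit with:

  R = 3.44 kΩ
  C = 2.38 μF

Step 1 — Angular frequency: ω = 2π·f = 2π·3220 = 2.023e+04 rad/s.
Step 2 — Component impedances:
  R: Z = R = 3440 Ω
  C: Z = 1/(jωC) = -j/(ω·C) = 0 - j20.77 Ω
Step 3 — Series combination: Z_total = R + C = 3440 - j20.77 Ω = 3440∠-0.3° Ω.
Step 4 — Power factor: PF = cos(φ) = Re(Z)/|Z| = 3440/3440 = 1.
Step 5 — Type: Im(Z) = -20.77 ⇒ leading (phase φ = -0.3°).

PF = 1 (leading, φ = -0.3°)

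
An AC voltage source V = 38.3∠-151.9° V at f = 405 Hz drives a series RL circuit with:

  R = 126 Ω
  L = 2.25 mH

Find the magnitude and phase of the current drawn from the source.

Step 1 — Angular frequency: ω = 2π·f = 2π·405 = 2545 rad/s.
Step 2 — Component impedances:
  R: Z = R = 126 Ω
  L: Z = jωL = j·2545·0.00225 = 0 + j5.726 Ω
Step 3 — Series combination: Z_total = R + L = 126 + j5.726 Ω = 126.1∠2.6° Ω.
Step 4 — Source phasor: V = 38.3∠-151.9° V = -33.79 - j18.04 V.
Step 5 — Ohm's law: I = V / Z_total = (-33.79 - j18.04) / (126 + j5.726) = -0.2741 - j0.1307 A.
Step 6 — Convert to polar: |I| = 0.3037 A, ∠I = -154.5°.

I = 0.3037∠-154.5° A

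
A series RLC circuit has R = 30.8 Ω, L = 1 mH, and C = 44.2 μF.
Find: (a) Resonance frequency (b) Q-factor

Step 1 — Resonance condition Im(Z)=0 gives ω₀ = 1/√(LC).
Step 2 — ω₀ = 1/√(0.001·4.42e-05) = 4757 rad/s.
Step 3 — f₀ = ω₀/(2π) = 757 Hz.
Step 4 — Series Q: Q = ω₀L/R = 4757·0.001/30.8 = 0.1544.

(a) f₀ = 757 Hz  (b) Q = 0.1544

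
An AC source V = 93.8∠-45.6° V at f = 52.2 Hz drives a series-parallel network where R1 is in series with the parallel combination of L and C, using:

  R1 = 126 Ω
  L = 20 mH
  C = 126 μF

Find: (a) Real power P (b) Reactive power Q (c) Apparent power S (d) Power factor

Step 1 — Angular frequency: ω = 2π·f = 2π·52.2 = 328 rad/s.
Step 2 — Component impedances:
  R1: Z = R = 126 Ω
  L: Z = jωL = j·328·0.02 = 0 + j6.56 Ω
  C: Z = 1/(jωC) = -j/(ω·C) = 0 - j24.2 Ω
Step 3 — Parallel branch: L || C = 1/(1/L + 1/C) = 0 + j8.999 Ω.
Step 4 — Series with R1: Z_total = R1 + (L || C) = 126 + j8.999 Ω = 126.3∠4.1° Ω.
Step 5 — Source phasor: V = 93.8∠-45.6° V = 65.63 - j67.02 V.
Step 6 — Current: I = V / Z = 0.4804 - j0.5662 A = 0.7426∠-49.7° A.
Step 7 — Complex power: S = V·I* = 69.47 + j4.962 VA.
Step 8 — Real power: P = Re(S) = 69.47 W.
Step 9 — Reactive power: Q = Im(S) = 4.962 VAR.
Step 10 — Apparent power: |S| = 69.65 VA.
Step 11 — Power factor: PF = P/|S| = 0.9975 (lagging).

(a) P = 69.47 W  (b) Q = 4.962 VAR  (c) S = 69.65 VA  (d) PF = 0.9975 (lagging)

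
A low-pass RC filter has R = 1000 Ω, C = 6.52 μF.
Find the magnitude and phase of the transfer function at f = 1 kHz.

Step 1 — Angular frequency: ω = 2π·1000 = 6283 rad/s.
Step 2 — Transfer function: H(jω) = 1/(1 + jωRC).
Step 3 — Denominator: 1 + jωRC = 1 + j·6283·1000·6.52e-06 = 1 + j40.97.
Step 4 — H = 0.0005955 - j0.0244.
Step 5 — Magnitude: |H| = 0.0244 (-32.3 dB); phase: φ = -88.6°.

|H| = 0.0244 (-32.3 dB), φ = -88.6°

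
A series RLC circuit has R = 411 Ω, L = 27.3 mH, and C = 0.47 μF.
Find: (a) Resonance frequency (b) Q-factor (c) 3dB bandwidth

Step 1 — Resonance condition Im(Z)=0 gives ω₀ = 1/√(LC).
Step 2 — ω₀ = 1/√(0.0273·4.7e-07) = 8828 rad/s.
Step 3 — f₀ = ω₀/(2π) = 1405 Hz.
Step 4 — Series Q: Q = ω₀L/R = 8828·0.0273/411 = 0.5864.
Step 5 — 3dB bandwidth: Δω = ω₀/Q = 1.505e+04 rad/s; BW = Δω/(2π) = 2396 Hz.

(a) f₀ = 1405 Hz  (b) Q = 0.5864  (c) BW = 2396 Hz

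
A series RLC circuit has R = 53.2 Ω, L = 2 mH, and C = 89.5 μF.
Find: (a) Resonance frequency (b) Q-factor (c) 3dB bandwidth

Step 1 — Resonance: ω₀ = 1/√(LC) = 1/√(0.002·8.95e-05) = 2364 rad/s.
Step 2 — f₀ = ω₀/(2π) = 376.2 Hz.
Step 3 — Series Q: Q = ω₀L/R = 2364·0.002/53.2 = 0.08886.
Step 4 — Bandwidth: Δω = ω₀/Q = 2.66e+04 rad/s; BW = Δω/(2π) = 4234 Hz.

(a) f₀ = 376.2 Hz  (b) Q = 0.08886  (c) BW = 4234 Hz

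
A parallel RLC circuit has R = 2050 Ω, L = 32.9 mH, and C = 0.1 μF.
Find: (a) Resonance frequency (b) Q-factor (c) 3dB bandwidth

Step 1 — Resonance: ω₀ = 1/√(LC) = 1/√(0.0329·1e-07) = 1.743e+04 rad/s.
Step 2 — f₀ = ω₀/(2π) = 2775 Hz.
Step 3 — Parallel Q: Q = R/(ω₀L) = 2050/(1.743e+04·0.0329) = 3.574.
Step 4 — Bandwidth: Δω = ω₀/Q = 4878 rad/s; BW = Δω/(2π) = 776.4 Hz.

(a) f₀ = 2775 Hz  (b) Q = 3.574  (c) BW = 776.4 Hz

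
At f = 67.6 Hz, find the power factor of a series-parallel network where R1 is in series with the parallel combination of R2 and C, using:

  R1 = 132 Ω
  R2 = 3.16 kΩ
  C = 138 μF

Step 1 — Angular frequency: ω = 2π·f = 2π·67.6 = 424.7 rad/s.
Step 2 — Component impedances:
  R1: Z = R = 132 Ω
  R2: Z = R = 3160 Ω
  C: Z = 1/(jωC) = -j/(ω·C) = 0 - j17.06 Ω
Step 3 — Parallel branch: R2 || C = 1/(1/R2 + 1/C) = 0.09211 - j17.06 Ω.
Step 4 — Series with R1: Z_total = R1 + (R2 || C) = 132.1 - j17.06 Ω = 133.2∠-7.4° Ω.
Step 5 — Power factor: PF = cos(φ) = Re(Z)/|Z| = 132.092/133.189 = 0.9918.
Step 6 — Type: Im(Z) = -17.06 ⇒ leading (phase φ = -7.4°).

PF = 0.9918 (leading, φ = -7.4°)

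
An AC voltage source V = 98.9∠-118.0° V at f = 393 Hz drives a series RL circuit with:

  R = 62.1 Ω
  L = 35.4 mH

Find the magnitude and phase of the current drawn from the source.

Step 1 — Angular frequency: ω = 2π·f = 2π·393 = 2469 rad/s.
Step 2 — Component impedances:
  R: Z = R = 62.1 Ω
  L: Z = jωL = j·2469·0.0354 = 0 + j87.41 Ω
Step 3 — Series combination: Z_total = R + L = 62.1 + j87.41 Ω = 107.2∠54.6° Ω.
Step 4 — Source phasor: V = 98.9∠-118.0° V = -46.43 - j87.32 V.
Step 5 — Ohm's law: I = V / Z_total = (-46.43 - j87.32) / (62.1 + j87.41) = -0.9147 - j0.1186 A.
Step 6 — Convert to polar: |I| = 0.9224 A, ∠I = -172.6°.

I = 0.9224∠-172.6° A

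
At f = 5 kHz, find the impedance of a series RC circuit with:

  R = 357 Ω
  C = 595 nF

Step 1 — Angular frequency: ω = 2π·f = 2π·5000 = 3.142e+04 rad/s.
Step 2 — Component impedances:
  R: Z = R = 357 Ω
  C: Z = 1/(jωC) = -j/(ω·C) = 0 - j53.5 Ω
Step 3 — Series combination: Z_total = R + C = 357 - j53.5 Ω = 361∠-8.5° Ω.

Z = 357 - j53.5 Ω = 361∠-8.5° Ω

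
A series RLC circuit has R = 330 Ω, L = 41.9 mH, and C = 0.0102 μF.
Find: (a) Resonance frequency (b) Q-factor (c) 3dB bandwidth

Step 1 — Resonance: ω₀ = 1/√(LC) = 1/√(0.0419·1.02e-08) = 4.837e+04 rad/s.
Step 2 — f₀ = ω₀/(2π) = 7699 Hz.
Step 3 — Series Q: Q = ω₀L/R = 4.837e+04·0.0419/330 = 6.142.
Step 4 — Bandwidth: Δω = ω₀/Q = 7876 rad/s; BW = Δω/(2π) = 1253 Hz.

(a) f₀ = 7699 Hz  (b) Q = 6.142  (c) BW = 1253 Hz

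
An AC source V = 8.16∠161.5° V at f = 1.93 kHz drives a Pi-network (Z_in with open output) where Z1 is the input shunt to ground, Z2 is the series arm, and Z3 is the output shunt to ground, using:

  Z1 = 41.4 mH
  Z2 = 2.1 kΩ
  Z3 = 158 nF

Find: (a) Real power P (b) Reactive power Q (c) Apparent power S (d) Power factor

Step 1 — Angular frequency: ω = 2π·f = 2π·1930 = 1.213e+04 rad/s.
Step 2 — Component impedances:
  Z1: Z = jωL = j·1.213e+04·0.0414 = 0 + j502 Ω
  Z2: Z = R = 2100 Ω
  Z3: Z = 1/(jωC) = -j/(ω·C) = 0 - j521.9 Ω
Step 3 — With open output, the series arm Z2 and the output shunt Z3 appear in series to ground: Z2 + Z3 = 2100 - j521.9 Ω.
Step 4 — Parallel with input shunt Z1: Z_in = Z1 || (Z2 + Z3) = 120 + j503.2 Ω = 517.3∠76.6° Ω.
Step 5 — Source phasor: V = 8.16∠161.5° V = -7.738 + j2.589 V.
Step 6 — Current: I = V / Z = 0.001398 + j0.01571 A = 0.01577∠84.9° A.
Step 7 — Complex power: S = V·I* = 0.02986 + j0.1252 VA.
Step 8 — Real power: P = Re(S) = 0.02986 W.
Step 9 — Reactive power: Q = Im(S) = 0.1252 VAR.
Step 10 — Apparent power: |S| = 0.1287 VA.
Step 11 — Power factor: PF = P/|S| = 0.232 (lagging).

(a) P = 0.02986 W  (b) Q = 0.1252 VAR  (c) S = 0.1287 VA  (d) PF = 0.232 (lagging)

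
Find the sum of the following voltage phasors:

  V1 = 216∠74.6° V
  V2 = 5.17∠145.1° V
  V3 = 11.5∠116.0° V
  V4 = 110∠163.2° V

Step 1 — Convert each phasor to rectangular form:
  V1 = 216·(cos(74.6°) + j·sin(74.6°)) = 57.36 + j208.2 V
  V2 = 5.17·(cos(145.1°) + j·sin(145.1°)) = -4.24 + j2.958 V
  V3 = 11.5·(cos(116.0°) + j·sin(116.0°)) = -5.041 + j10.34 V
  V4 = 110·(cos(163.2°) + j·sin(163.2°)) = -105.3 + j31.79 V
Step 2 — Sum components: V_total = -57.23 + j253.3 V.
Step 3 — Convert to polar: |V_total| = 259.7 V, ∠V_total = 102.7°.

V_total = 259.7∠102.7° V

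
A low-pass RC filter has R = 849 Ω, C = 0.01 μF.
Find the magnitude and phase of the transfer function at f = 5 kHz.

Step 1 — Angular frequency: ω = 2π·5000 = 3.142e+04 rad/s.
Step 2 — Transfer function: H(jω) = 1/(1 + jωRC).
Step 3 — Denominator: 1 + jωRC = 1 + j·3.142e+04·849·1e-08 = 1 + j0.2667.
Step 4 — H = 0.9336 - j0.249.
Step 5 — Magnitude: |H| = 0.9662 (-0.3 dB); phase: φ = -14.9°.

|H| = 0.9662 (-0.3 dB), φ = -14.9°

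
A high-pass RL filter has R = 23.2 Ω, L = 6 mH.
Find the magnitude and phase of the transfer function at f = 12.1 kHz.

Step 1 — Angular frequency: ω = 2π·1.21e+04 = 7.603e+04 rad/s.
Step 2 — Transfer function: H(jω) = jωL/(R + jωL).
Step 3 — Numerator jωL = j·456.2; denominator R + jωL = 23.2 + j456.2.
Step 4 — H = 0.9974 + j0.05073.
Step 5 — Magnitude: |H| = 0.9987 (-0.0 dB); phase: φ = 2.9°.

|H| = 0.9987 (-0.0 dB), φ = 2.9°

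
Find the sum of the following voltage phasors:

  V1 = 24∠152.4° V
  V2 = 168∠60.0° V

Step 1 — Convert each phasor to rectangular form:
  V1 = 24·(cos(152.4°) + j·sin(152.4°)) = -21.27 + j11.12 V
  V2 = 168·(cos(60.0°) + j·sin(60.0°)) = 84 + j145.5 V
Step 2 — Sum components: V_total = 62.73 + j156.6 V.
Step 3 — Convert to polar: |V_total| = 168.7 V, ∠V_total = 68.2°.

V_total = 168.7∠68.2° V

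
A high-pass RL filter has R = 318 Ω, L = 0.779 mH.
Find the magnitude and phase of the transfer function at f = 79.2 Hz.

Step 1 — Angular frequency: ω = 2π·79.2 = 497.6 rad/s.
Step 2 — Transfer function: H(jω) = jωL/(R + jωL).
Step 3 — Numerator jωL = j·0.3877; denominator R + jωL = 318 + j0.3877.
Step 4 — H = 1.486e-06 + j0.001219.
Step 5 — Magnitude: |H| = 0.001219 (-58.3 dB); phase: φ = 89.9°.

|H| = 0.001219 (-58.3 dB), φ = 89.9°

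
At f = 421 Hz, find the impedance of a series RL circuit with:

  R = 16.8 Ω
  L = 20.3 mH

Step 1 — Angular frequency: ω = 2π·f = 2π·421 = 2645 rad/s.
Step 2 — Component impedances:
  R: Z = R = 16.8 Ω
  L: Z = jωL = j·2645·0.0203 = 0 + j53.7 Ω
Step 3 — Series combination: Z_total = R + L = 16.8 + j53.7 Ω = 56.26∠72.6° Ω.

Z = 16.8 + j53.7 Ω = 56.26∠72.6° Ω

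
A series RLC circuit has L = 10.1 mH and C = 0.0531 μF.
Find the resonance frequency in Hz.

Step 1 — Resonance condition Im(Z)=0 gives ω₀ = 1/√(LC).
Step 2 — ω₀ = 1/√(0.0101·5.31e-08) = 4.318e+04 rad/s.
Step 3 — f₀ = ω₀/(2π) = 6872 Hz.

f₀ = 6872 Hz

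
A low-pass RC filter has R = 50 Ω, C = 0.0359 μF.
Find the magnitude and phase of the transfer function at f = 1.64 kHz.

Step 1 — Angular frequency: ω = 2π·1640 = 1.03e+04 rad/s.
Step 2 — Transfer function: H(jω) = 1/(1 + jωRC).
Step 3 — Denominator: 1 + jωRC = 1 + j·1.03e+04·50·3.59e-08 = 1 + j0.0185.
Step 4 — H = 0.9997 - j0.01849.
Step 5 — Magnitude: |H| = 0.9998 (-0.0 dB); phase: φ = -1.1°.

|H| = 0.9998 (-0.0 dB), φ = -1.1°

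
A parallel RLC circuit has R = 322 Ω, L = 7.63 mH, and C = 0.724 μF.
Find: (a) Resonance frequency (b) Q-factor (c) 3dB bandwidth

Step 1 — Resonance: ω₀ = 1/√(LC) = 1/√(0.00763·7.24e-07) = 1.345e+04 rad/s.
Step 2 — f₀ = ω₀/(2π) = 2141 Hz.
Step 3 — Parallel Q: Q = R/(ω₀L) = 322/(1.345e+04·0.00763) = 3.137.
Step 4 — Bandwidth: Δω = ω₀/Q = 4289 rad/s; BW = Δω/(2π) = 682.7 Hz.

(a) f₀ = 2141 Hz  (b) Q = 3.137  (c) BW = 682.7 Hz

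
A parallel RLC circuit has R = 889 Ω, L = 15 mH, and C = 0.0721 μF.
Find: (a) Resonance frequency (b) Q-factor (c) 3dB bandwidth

Step 1 — Resonance: ω₀ = 1/√(LC) = 1/√(0.015·7.21e-08) = 3.041e+04 rad/s.
Step 2 — f₀ = ω₀/(2π) = 4840 Hz.
Step 3 — Parallel Q: Q = R/(ω₀L) = 889/(3.041e+04·0.015) = 1.949.
Step 4 — Bandwidth: Δω = ω₀/Q = 1.56e+04 rad/s; BW = Δω/(2π) = 2483 Hz.

(a) f₀ = 4840 Hz  (b) Q = 1.949  (c) BW = 2483 Hz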